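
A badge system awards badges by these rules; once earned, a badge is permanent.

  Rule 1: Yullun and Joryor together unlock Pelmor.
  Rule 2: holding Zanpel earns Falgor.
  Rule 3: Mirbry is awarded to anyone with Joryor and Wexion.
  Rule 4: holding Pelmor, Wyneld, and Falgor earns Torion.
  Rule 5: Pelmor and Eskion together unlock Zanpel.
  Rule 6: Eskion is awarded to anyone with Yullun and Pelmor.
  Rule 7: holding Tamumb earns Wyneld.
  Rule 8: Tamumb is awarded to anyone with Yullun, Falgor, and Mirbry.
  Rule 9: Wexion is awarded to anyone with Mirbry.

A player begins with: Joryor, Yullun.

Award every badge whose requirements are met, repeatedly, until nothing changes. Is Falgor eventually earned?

Yes

With Yullun and Joryor, Pelmor is earned (Rule 1).
With Yullun and Pelmor, Eskion is earned (Rule 6).
With Pelmor and Eskion, Zanpel is earned (Rule 5).
With Zanpel, Falgor is earned (Rule 2).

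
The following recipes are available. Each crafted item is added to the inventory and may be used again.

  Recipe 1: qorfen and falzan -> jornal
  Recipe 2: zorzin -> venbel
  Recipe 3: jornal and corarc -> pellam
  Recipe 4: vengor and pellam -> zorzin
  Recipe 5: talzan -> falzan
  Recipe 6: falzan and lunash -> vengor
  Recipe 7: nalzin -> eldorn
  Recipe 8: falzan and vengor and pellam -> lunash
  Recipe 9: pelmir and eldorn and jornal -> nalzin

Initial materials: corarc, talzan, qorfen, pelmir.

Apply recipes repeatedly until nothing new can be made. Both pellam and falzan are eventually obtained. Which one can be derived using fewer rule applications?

falzan: Using Recipe 5, talzan makes falzan. [1 rule application]
pellam: Using Recipe 5, talzan makes falzan. qorfen and falzan -> jornal (Recipe 1). Using Recipe 3, jornal and corarc make pellam. [3 rule applications]
falzan needs fewer.

falzan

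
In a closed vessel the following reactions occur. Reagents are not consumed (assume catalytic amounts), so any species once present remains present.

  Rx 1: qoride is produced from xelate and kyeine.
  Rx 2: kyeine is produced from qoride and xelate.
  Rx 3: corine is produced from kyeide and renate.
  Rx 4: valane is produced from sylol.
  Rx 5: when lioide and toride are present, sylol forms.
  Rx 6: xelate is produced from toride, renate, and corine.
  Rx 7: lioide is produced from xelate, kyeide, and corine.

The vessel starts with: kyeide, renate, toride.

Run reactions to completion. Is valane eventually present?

Yes

kyeide and renate present → corine forms (Rx 3).
toride, renate, and corine present → xelate forms (Rx 6).
xelate, kyeide, and corine present → lioide forms (Rx 7).
lioide and toride present → sylol forms (Rx 5).
sylol present → valane forms (Rx 4).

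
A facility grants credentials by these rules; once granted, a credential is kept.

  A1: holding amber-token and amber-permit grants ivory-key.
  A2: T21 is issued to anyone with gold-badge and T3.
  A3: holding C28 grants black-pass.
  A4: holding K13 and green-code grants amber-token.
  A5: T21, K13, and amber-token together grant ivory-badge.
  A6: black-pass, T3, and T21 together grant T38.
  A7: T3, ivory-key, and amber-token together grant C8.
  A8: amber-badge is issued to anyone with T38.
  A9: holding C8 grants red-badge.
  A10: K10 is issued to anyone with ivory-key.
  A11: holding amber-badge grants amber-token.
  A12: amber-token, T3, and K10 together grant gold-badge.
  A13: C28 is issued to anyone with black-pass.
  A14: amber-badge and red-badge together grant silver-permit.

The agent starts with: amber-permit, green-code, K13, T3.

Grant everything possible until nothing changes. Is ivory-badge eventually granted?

Holding K13 and green-code grants amber-token (A4).
Holding amber-token and amber-permit grants ivory-key (A1).
Holding ivory-key grants K10 (A10).
Holding amber-token, T3, and K10 grants gold-badge (A12).
Holding gold-badge and T3 grants T21 (A2).
Holding T21, K13, and amber-token grants ivory-badge (A5).

Yes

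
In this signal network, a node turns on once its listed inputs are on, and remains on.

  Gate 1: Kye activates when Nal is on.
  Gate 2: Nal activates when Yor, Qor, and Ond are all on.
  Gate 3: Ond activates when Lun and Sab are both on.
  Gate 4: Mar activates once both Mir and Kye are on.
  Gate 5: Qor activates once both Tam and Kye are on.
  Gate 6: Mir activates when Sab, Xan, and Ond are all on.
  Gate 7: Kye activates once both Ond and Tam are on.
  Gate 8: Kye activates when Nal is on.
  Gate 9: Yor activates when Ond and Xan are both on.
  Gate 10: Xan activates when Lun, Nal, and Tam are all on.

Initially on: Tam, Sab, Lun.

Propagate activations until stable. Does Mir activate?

Mir would need Sab, Xan, and Ond (Gate 6), but Xan never turns on.

No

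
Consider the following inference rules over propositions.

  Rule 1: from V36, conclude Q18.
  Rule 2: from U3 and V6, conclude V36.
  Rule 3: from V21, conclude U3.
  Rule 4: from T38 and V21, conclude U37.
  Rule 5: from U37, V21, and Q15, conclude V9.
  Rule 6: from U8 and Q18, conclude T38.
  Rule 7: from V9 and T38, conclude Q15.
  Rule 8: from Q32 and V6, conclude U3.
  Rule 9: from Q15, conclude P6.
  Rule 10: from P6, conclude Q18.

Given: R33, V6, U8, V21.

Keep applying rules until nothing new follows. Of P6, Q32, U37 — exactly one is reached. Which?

U37

V21 holds, so U3 follows (Rule 3).
U3 and V6 hold, so V36 follows (Rule 2).
V36 holds, so Q18 follows (Rule 1).
From U8 and Q18, Rule 6 gives T38.
From T38 and V21, Rule 4 gives U37.
No rule produces Q32, and it is not given. P6 would need Q15 (Rule 9), but Q15 is never established.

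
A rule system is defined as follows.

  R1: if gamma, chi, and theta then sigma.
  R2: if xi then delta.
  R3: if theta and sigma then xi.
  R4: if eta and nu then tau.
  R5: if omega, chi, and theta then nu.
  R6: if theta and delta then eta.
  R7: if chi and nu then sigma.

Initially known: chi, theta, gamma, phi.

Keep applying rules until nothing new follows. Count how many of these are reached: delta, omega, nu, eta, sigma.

3

From gamma, chi, and theta, R1 gives sigma.
theta and sigma hold, so xi follows (R3).
From xi, R2 gives delta.
theta and delta hold, so eta follows (R6).
delta: reached.
No rule produces omega, and it is not given.
nu would need omega, chi, and theta (R5), but omega is never established.
eta: reached.
sigma: reached.
Reached: delta, eta, and sigma — 3 of the 5.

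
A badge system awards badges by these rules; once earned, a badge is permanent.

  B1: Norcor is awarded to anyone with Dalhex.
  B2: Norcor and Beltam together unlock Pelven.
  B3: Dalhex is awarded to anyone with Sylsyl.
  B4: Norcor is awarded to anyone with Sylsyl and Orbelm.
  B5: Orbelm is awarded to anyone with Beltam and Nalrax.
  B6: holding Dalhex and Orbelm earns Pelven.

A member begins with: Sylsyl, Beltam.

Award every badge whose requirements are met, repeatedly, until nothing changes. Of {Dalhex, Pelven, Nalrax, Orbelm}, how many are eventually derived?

With Sylsyl, Dalhex is earned (B3).
With Dalhex, Norcor is earned (B1).
With Norcor and Beltam, Pelven is earned (B2).
Dalhex: reached.
Pelven: reached.
No rule produces Nalrax, and it is not given.
Orbelm would need Beltam and Nalrax (B5), but Nalrax is never earned.
Reached: Dalhex and Pelven — 2 of the 4.

2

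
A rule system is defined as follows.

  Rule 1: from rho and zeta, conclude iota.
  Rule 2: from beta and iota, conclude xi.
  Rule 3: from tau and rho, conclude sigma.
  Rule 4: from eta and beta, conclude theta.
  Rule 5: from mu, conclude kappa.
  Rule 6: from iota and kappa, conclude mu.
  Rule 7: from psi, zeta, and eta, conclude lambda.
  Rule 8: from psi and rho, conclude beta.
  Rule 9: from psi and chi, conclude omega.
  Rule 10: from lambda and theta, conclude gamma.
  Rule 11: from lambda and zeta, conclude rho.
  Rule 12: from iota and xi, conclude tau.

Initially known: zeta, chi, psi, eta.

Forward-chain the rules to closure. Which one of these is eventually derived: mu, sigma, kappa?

psi, zeta, and eta hold, so lambda follows (Rule 7).
lambda and zeta hold, so rho follows (Rule 11).
From rho and zeta, Rule 1 gives iota.
From psi and rho, Rule 8 gives beta.
beta and iota hold, so xi follows (Rule 2).
iota and xi hold, so tau follows (Rule 12).
tau and rho hold, so sigma follows (Rule 3).
kappa would need mu (Rule 5), but mu is never established. mu would need iota and kappa (Rule 6), but kappa is never established.

sigma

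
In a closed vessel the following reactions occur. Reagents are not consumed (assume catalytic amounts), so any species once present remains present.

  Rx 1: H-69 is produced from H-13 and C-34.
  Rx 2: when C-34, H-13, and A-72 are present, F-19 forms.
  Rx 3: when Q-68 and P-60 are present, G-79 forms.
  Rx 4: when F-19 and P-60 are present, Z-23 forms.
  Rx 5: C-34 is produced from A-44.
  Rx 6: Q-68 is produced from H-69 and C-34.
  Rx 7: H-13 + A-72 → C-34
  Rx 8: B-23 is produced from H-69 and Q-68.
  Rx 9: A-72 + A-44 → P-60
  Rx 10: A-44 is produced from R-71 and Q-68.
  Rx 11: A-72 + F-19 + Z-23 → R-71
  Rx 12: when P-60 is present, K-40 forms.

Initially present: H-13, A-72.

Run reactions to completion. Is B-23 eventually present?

H-13 and A-72 present → C-34 forms (Rx 7).
H-13 and C-34 present → H-69 forms (Rx 1).
H-69 and C-34 present → Q-68 forms (Rx 6).
H-69 and Q-68 present → B-23 forms (Rx 8).

Yes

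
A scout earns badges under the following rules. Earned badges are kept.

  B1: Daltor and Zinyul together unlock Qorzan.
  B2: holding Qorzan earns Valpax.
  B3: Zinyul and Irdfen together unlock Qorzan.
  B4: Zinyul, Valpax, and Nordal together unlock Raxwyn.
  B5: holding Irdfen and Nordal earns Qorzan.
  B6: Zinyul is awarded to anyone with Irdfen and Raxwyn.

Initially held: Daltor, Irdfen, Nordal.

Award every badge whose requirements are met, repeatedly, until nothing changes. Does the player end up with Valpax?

Yes

With Irdfen and Nordal, Qorzan is earned (B5).
With Qorzan, Valpax is earned (B2).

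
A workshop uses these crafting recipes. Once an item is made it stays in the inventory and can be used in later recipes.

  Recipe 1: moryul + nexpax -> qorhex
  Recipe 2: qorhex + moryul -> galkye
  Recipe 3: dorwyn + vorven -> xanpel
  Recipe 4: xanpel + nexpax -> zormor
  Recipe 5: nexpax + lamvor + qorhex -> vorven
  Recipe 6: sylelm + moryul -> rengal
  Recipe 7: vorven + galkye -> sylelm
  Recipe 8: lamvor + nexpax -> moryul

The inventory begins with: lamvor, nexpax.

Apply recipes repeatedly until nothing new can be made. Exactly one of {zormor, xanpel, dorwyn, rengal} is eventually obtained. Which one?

rengal

lamvor + nexpax -> moryul (Recipe 8).
moryul + nexpax -> qorhex (Recipe 1).
Using Recipe 5, nexpax, lamvor, and qorhex make vorven.
qorhex + moryul -> galkye (Recipe 2).
Using Recipe 7, vorven and galkye make sylelm.
Using Recipe 6, sylelm and moryul make rengal.
No rule produces dorwyn, and it is not given. xanpel would need dorwyn and vorven (Recipe 3), but dorwyn is never obtained. zormor would need xanpel and nexpax (Recipe 4), but xanpel is never obtained.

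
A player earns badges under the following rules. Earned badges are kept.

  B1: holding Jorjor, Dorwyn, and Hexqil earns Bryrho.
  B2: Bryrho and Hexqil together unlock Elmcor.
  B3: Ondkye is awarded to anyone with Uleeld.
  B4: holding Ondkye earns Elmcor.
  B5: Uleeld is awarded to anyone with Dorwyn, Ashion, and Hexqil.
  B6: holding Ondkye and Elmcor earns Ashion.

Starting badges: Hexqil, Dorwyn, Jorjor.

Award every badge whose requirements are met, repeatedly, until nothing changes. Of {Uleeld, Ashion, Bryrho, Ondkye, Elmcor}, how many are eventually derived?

2

With Jorjor, Dorwyn, and Hexqil, Bryrho is earned (B1).
With Bryrho and Hexqil, Elmcor is earned (B2).
Uleeld would need Dorwyn, Ashion, and Hexqil (B5), but Ashion is never earned.
Ashion would need Ondkye and Elmcor (B6), but Ondkye is never earned.
Bryrho: reached.
Ondkye would need Uleeld (B3), but Uleeld is never earned.
Elmcor: reached.
Reached: Bryrho and Elmcor — 2 of the 5.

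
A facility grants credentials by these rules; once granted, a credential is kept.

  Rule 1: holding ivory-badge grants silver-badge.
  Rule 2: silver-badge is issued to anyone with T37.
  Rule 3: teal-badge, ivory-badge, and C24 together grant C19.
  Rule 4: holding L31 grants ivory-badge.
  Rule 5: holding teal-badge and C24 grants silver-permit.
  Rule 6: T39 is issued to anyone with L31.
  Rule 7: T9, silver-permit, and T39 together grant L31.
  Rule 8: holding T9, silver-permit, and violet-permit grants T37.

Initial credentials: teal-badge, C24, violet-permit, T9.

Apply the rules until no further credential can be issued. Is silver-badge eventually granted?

Yes

Holding teal-badge and C24 grants silver-permit (Rule 5).
Holding T9, silver-permit, and violet-permit grants T37 (Rule 8).
Holding T37 grants silver-badge (Rule 2).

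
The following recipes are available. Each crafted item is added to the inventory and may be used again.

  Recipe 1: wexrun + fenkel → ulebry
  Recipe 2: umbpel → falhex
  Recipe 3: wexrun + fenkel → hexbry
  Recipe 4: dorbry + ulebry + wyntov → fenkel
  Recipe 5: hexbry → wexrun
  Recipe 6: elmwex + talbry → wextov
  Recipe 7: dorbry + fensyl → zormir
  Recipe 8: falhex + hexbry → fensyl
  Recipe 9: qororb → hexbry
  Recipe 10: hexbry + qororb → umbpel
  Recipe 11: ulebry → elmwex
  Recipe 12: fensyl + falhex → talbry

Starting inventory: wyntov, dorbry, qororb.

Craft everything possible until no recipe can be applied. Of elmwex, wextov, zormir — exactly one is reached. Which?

zormir

Using Recipe 9, qororb makes hexbry.
Using Recipe 10, hexbry and qororb make umbpel.
Using Recipe 2, umbpel makes falhex.
falhex + hexbry → fensyl (Recipe 8).
Using Recipe 7, dorbry and fensyl make zormir.
wextov would need elmwex and talbry (Recipe 6), but elmwex is never obtained. elmwex would need ulebry (Recipe 11), but ulebry is never obtained.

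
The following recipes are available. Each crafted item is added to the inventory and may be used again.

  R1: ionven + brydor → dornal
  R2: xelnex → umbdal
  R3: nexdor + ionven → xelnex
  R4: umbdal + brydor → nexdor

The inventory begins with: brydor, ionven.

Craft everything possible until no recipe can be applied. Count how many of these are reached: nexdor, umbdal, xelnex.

0

nexdor would need umbdal and brydor (R4), but umbdal is never obtained.
umbdal would need xelnex (R2), but xelnex is never obtained.
xelnex would need nexdor and ionven (R3), but nexdor is never obtained.
None of the 3 are reached.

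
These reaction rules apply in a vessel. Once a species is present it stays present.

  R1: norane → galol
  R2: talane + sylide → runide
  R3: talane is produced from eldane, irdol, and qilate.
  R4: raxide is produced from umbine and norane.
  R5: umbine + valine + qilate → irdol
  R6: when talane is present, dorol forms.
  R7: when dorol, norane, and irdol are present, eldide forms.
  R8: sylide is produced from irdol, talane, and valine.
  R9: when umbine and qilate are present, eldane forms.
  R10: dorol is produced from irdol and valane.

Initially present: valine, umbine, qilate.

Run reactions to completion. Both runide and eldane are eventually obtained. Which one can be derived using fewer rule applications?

eldane: umbine and qilate present → eldane forms (R9). [1 rule application]
runide: umbine, valine, and qilate present → irdol forms (R5). umbine and qilate present → eldane forms (R9). eldane, irdol, and qilate present → talane forms (R3). irdol, talane, and valine present → sylide forms (R8). talane and sylide present → runide forms (R2). [5 rule applications]
eldane needs fewer.

eldane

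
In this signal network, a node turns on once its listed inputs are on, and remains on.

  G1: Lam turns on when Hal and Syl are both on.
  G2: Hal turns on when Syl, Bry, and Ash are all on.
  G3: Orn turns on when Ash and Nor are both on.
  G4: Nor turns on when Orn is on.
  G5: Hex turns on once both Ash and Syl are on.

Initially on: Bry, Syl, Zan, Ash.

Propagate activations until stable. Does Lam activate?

Syl, Bry, and Ash are on, so Hal turns on (G2).
G1: Hal and Syl on → Lam on.

Yes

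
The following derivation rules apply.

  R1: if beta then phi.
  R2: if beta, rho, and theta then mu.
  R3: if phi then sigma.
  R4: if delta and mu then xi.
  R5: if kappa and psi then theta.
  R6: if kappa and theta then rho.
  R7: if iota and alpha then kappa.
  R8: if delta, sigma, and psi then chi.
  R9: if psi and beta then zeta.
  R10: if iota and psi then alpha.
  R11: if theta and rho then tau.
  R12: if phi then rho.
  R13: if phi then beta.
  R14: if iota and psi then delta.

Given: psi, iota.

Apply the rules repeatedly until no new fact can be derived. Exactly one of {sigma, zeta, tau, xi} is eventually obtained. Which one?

tau

iota and psi hold, so alpha follows (R10).
From iota and alpha, R7 gives kappa.
From kappa and psi, R5 gives theta.
kappa and theta hold, so rho follows (R6).
From theta and rho, R11 gives tau.
sigma would need phi (R3), but phi is never established. xi would need delta and mu (R4), but mu is never established. zeta would need psi and beta (R9), but beta is never established.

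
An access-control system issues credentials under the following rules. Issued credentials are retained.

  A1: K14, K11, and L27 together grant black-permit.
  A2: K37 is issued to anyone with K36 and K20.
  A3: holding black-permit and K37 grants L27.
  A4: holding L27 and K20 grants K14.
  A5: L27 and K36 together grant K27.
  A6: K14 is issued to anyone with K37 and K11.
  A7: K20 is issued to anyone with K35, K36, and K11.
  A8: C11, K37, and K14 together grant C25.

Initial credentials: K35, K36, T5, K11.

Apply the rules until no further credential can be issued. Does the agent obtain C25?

C25 would need C11, K37, and K14 (A8), but C11 is never granted.

No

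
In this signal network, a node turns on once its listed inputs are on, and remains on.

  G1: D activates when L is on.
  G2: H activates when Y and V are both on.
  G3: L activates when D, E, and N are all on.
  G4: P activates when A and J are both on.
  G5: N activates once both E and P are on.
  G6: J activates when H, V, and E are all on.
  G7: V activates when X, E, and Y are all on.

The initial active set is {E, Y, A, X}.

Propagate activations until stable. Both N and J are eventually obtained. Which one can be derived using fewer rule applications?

J: X, E, and Y are on, so V activates (G7). G2: Y and V on → H on. G6: H, V, and E on → J on. [3 rule applications]
N: G7: X, E, and Y on → V on. G2: Y and V on → H on. H, V, and E are on, so J activates (G6). A and J are on, so P activates (G4). E and P are on, so N activates (G5). [5 rule applications]
J needs fewer.

J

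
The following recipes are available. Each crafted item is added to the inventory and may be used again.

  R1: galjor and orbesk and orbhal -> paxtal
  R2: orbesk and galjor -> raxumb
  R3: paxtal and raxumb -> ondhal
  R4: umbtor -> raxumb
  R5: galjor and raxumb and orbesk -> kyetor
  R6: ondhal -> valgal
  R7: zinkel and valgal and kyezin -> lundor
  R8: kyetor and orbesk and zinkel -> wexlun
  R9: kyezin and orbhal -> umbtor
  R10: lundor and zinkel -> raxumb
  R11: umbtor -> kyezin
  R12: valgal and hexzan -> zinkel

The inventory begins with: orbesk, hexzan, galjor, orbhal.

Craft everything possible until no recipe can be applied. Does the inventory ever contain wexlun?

Yes

Using R1, galjor, orbesk, and orbhal make paxtal.
Using R2, orbesk and galjor make raxumb.
Using R5, galjor, raxumb, and orbesk make kyetor.
paxtal and raxumb -> ondhal (R3).
Using R6, ondhal makes valgal.
valgal and hexzan -> zinkel (R12).
kyetor and orbesk and zinkel -> wexlun (R8).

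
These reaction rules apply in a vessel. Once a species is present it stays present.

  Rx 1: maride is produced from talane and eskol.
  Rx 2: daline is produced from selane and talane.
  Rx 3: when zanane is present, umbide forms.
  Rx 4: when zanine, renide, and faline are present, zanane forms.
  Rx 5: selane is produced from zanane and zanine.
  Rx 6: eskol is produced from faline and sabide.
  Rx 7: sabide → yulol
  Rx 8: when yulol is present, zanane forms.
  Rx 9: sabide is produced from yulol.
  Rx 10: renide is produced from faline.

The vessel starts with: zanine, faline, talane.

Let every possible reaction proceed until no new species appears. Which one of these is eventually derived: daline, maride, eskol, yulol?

faline present → renide forms (Rx 10).
zanine, renide, and faline present → zanane forms (Rx 4).
zanane and zanine present → selane forms (Rx 5).
selane and talane present → daline forms (Rx 2).
maride would need talane and eskol (Rx 1), but eskol never forms. yulol would need sabide (Rx 7), but sabide never forms. eskol would need faline and sabide (Rx 6), but sabide never forms.

daline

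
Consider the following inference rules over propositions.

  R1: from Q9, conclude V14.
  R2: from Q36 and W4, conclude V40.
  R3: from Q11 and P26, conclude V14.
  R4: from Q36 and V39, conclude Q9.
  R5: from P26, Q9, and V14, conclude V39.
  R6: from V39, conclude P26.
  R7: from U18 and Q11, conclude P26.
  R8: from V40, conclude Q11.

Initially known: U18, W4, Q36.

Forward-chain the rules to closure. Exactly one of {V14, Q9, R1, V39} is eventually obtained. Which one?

Q36 and W4 hold, so V40 follows (R2).
V40 holds, so Q11 follows (R8).
From U18 and Q11, R7 gives P26.
Q11 and P26 hold, so V14 follows (R3).
No rule produces R1, and it is not given. Q9 would need Q36 and V39 (R4), but V39 is never established. V39 would need P26, Q9, and V14 (R5), but Q9 is never established.

V14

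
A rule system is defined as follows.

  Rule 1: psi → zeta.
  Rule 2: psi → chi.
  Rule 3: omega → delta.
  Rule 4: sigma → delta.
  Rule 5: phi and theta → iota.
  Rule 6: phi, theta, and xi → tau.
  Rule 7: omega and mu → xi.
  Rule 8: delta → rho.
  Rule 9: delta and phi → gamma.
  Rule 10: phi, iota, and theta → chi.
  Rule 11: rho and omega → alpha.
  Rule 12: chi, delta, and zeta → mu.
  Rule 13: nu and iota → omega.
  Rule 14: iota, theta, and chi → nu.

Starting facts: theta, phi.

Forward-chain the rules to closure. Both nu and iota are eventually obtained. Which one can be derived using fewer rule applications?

iota

iota: phi and theta hold, so iota follows (Rule 5). [1 rule application]
nu: From phi and theta, Rule 5 gives iota. phi, iota, and theta hold, so chi follows (Rule 10). iota, theta, and chi hold, so nu follows (Rule 14). [3 rule applications]
iota needs fewer.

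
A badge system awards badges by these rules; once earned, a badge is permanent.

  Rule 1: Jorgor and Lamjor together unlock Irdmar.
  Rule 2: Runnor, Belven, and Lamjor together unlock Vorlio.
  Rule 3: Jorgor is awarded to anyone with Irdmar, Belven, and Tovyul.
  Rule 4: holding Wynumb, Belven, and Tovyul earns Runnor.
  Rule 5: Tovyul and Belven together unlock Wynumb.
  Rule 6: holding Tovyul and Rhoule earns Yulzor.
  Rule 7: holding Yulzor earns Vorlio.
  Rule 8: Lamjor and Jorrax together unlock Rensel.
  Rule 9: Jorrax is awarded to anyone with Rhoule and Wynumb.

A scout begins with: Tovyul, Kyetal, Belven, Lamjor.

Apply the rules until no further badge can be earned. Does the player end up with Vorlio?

Yes

With Tovyul and Belven, Wynumb is earned (Rule 5).
With Wynumb, Belven, and Tovyul, Runnor is earned (Rule 4).
With Runnor, Belven, and Lamjor, Vorlio is earned (Rule 2).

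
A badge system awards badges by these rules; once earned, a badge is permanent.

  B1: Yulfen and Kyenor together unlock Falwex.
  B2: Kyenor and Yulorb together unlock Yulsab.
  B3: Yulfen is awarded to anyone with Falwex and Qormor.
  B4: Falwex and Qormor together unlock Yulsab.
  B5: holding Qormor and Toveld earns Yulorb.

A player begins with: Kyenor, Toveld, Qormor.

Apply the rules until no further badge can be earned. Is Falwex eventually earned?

Falwex would need Yulfen and Kyenor (B1), but Yulfen is never earned.

No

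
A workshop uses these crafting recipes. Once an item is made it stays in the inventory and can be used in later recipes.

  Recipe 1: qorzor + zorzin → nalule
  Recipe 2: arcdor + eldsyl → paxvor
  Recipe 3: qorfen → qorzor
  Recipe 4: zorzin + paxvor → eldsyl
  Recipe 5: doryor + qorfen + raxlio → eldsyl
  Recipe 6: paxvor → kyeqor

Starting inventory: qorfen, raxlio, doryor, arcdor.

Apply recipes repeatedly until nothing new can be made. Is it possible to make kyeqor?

Using Recipe 5, doryor, qorfen, and raxlio make eldsyl.
arcdor + eldsyl → paxvor (Recipe 2).
Using Recipe 6, paxvor makes kyeqor.

Yes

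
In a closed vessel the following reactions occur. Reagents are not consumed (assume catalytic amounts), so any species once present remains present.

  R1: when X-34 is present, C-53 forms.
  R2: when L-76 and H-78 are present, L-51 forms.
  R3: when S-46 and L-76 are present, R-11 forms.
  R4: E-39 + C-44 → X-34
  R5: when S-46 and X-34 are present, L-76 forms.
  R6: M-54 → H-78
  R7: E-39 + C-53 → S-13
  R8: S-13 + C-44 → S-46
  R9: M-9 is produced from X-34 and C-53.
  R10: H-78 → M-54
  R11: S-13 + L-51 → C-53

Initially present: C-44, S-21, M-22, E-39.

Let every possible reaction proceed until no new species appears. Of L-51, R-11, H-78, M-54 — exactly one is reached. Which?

R-11

E-39 and C-44 present → X-34 forms (R4).
X-34 present → C-53 forms (R1).
E-39 and C-53 present → S-13 forms (R7).
S-13 and C-44 present → S-46 forms (R8).
S-46 and X-34 present → L-76 forms (R5).
S-46 and L-76 present → R-11 forms (R3).
H-78 would need M-54 (R6), but M-54 never forms. M-54 would need H-78 (R10), but H-78 never forms. L-51 would need L-76 and H-78 (R2), but H-78 never forms.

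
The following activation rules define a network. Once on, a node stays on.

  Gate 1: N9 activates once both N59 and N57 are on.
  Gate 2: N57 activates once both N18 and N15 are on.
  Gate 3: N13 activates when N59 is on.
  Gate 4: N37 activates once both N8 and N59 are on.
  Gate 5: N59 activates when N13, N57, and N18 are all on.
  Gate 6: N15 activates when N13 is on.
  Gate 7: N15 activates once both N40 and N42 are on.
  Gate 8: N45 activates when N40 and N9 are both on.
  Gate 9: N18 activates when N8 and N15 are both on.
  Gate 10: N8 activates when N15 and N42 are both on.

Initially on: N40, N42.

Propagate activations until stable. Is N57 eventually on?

Gate 7: N40 and N42 on → N15 on.
Gate 10: N15 and N42 on → N8 on.
Gate 9: N8 and N15 on → N18 on.
N18 and N15 are on, so N57 activates (Gate 2).

Yes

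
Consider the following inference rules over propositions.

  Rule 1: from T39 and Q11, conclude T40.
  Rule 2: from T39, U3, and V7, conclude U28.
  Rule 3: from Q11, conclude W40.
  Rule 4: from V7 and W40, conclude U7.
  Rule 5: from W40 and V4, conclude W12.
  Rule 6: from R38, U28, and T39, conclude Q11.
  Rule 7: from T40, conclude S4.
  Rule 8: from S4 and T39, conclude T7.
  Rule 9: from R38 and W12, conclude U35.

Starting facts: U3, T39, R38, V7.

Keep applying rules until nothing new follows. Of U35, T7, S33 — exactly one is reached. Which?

T39, U3, and V7 hold, so U28 follows (Rule 2).
R38, U28, and T39 hold, so Q11 follows (Rule 6).
T39 and Q11 hold, so T40 follows (Rule 1).
From T40, Rule 7 gives S4.
From S4 and T39, Rule 8 gives T7.
No rule produces S33, and it is not given. U35 would need R38 and W12 (Rule 9), but W12 is never established.

T7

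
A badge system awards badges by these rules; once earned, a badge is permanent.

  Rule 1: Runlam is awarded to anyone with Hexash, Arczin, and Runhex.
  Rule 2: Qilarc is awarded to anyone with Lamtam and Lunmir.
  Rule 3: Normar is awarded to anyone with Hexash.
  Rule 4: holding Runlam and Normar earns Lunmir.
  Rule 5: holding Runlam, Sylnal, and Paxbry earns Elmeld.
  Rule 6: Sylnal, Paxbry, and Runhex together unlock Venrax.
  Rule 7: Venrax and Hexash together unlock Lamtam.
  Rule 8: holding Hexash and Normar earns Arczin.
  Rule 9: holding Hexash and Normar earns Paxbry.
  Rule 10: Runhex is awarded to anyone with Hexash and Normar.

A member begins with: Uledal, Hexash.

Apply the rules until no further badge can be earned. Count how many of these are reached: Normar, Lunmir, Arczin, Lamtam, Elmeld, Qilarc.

With Hexash, Normar is earned (Rule 3).
With Hexash and Normar, Arczin is earned (Rule 8).
With Hexash and Normar, Runhex is earned (Rule 10).
With Hexash, Arczin, and Runhex, Runlam is earned (Rule 1).
With Runlam and Normar, Lunmir is earned (Rule 4).
Normar: reached.
Lunmir: reached.
Arczin: reached.
Lamtam would need Venrax and Hexash (Rule 7), but Venrax is never earned.
Elmeld would need Runlam, Sylnal, and Paxbry (Rule 5), but Sylnal is never earned.
Qilarc would need Lamtam and Lunmir (Rule 2), but Lamtam is never earned.
Reached: Normar, Lunmir, and Arczin — 3 of the 6.

3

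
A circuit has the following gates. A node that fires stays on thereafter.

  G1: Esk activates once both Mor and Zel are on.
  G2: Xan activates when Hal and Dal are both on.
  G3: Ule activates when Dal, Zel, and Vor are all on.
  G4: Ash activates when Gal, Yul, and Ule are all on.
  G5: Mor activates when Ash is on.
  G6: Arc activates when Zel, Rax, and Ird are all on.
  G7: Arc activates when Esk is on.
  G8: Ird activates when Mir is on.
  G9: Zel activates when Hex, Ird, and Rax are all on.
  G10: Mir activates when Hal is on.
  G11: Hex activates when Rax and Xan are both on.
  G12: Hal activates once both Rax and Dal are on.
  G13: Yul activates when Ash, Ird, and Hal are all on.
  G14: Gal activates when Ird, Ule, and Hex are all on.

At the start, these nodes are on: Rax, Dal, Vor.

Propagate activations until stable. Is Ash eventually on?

No

Ash would need Gal, Yul, and Ule (G4), but Yul never turns on.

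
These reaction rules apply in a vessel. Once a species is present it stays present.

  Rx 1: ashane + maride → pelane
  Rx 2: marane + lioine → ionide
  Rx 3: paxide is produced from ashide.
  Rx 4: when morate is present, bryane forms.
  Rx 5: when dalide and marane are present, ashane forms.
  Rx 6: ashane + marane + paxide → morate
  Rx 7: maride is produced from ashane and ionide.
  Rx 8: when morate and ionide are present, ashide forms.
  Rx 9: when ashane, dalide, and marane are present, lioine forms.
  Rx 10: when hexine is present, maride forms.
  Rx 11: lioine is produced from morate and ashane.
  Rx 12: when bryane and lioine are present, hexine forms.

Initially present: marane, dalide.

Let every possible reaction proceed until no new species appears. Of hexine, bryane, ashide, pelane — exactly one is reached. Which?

dalide and marane present → ashane forms (Rx 5).
ashane, dalide, and marane present → lioine forms (Rx 9).
marane and lioine present → ionide forms (Rx 2).
ashane and ionide present → maride forms (Rx 7).
ashane and maride present → pelane forms (Rx 1).
bryane would need morate (Rx 4), but morate never forms. hexine would need bryane and lioine (Rx 12), but bryane never forms. ashide would need morate and ionide (Rx 8), but morate never forms.

pelane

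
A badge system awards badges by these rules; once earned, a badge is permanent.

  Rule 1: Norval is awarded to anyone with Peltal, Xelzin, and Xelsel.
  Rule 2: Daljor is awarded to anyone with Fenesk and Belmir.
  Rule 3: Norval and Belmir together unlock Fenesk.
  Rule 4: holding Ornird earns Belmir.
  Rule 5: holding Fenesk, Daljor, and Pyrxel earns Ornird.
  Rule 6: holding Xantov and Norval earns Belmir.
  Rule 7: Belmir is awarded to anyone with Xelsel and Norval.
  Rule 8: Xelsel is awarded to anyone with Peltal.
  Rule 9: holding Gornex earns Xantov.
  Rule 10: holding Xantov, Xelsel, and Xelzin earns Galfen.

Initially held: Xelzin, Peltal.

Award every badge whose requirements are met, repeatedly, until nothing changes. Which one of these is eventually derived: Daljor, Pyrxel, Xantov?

Daljor

With Peltal, Xelsel is earned (Rule 8).
With Peltal, Xelzin, and Xelsel, Norval is earned (Rule 1).
With Xelsel and Norval, Belmir is earned (Rule 7).
With Norval and Belmir, Fenesk is earned (Rule 3).
With Fenesk and Belmir, Daljor is earned (Rule 2).
No rule produces Pyrxel, and it is not given. Xantov would need Gornex (Rule 9), but Gornex is never earned.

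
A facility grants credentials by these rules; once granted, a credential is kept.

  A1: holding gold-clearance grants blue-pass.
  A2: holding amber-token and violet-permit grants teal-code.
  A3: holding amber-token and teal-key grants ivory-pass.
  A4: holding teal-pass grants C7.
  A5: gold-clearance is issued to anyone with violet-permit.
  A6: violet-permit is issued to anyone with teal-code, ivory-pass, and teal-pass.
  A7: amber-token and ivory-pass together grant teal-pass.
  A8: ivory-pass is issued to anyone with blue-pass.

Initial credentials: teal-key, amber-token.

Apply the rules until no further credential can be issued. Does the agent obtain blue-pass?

blue-pass would need gold-clearance (A1), but gold-clearance is never granted.

No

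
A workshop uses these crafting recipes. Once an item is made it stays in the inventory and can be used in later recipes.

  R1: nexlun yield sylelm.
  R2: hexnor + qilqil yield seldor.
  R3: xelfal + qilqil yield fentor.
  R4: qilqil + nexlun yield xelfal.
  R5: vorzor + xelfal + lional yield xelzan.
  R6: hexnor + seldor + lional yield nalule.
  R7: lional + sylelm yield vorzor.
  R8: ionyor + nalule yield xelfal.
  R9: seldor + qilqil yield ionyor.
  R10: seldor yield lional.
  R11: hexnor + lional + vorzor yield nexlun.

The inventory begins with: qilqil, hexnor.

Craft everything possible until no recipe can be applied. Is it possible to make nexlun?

No

nexlun would need hexnor, lional, and vorzor (R11), but vorzor is never obtained.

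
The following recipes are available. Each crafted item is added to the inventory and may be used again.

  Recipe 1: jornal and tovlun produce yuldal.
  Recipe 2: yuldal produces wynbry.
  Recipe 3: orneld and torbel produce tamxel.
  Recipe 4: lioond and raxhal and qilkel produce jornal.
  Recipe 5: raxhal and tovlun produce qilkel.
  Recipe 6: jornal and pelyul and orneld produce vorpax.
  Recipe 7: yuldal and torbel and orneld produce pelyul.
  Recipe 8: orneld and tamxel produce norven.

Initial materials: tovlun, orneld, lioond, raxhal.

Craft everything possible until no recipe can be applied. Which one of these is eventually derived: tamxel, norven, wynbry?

wynbry

raxhal and tovlun → qilkel (Recipe 5).
Using Recipe 4, lioond, raxhal, and qilkel make jornal.
jornal and tovlun → yuldal (Recipe 1).
yuldal → wynbry (Recipe 2).
norven would need orneld and tamxel (Recipe 8), but tamxel is never obtained. tamxel would need orneld and torbel (Recipe 3), but torbel is never obtained.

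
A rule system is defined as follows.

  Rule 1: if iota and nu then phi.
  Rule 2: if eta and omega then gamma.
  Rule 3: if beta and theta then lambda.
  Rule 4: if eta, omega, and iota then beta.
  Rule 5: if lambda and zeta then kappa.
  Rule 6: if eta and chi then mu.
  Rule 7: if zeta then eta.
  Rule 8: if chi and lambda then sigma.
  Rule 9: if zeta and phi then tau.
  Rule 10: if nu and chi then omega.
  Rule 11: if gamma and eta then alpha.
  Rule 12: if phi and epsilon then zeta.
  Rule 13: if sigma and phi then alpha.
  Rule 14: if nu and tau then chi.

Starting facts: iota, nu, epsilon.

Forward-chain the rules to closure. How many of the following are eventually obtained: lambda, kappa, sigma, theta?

lambda would need beta and theta (Rule 3), but theta is never established.
kappa would need lambda and zeta (Rule 5), but lambda is never established.
sigma would need chi and lambda (Rule 8), but lambda is never established.
No rule produces theta, and it is not given.
None of the 4 are reached.

0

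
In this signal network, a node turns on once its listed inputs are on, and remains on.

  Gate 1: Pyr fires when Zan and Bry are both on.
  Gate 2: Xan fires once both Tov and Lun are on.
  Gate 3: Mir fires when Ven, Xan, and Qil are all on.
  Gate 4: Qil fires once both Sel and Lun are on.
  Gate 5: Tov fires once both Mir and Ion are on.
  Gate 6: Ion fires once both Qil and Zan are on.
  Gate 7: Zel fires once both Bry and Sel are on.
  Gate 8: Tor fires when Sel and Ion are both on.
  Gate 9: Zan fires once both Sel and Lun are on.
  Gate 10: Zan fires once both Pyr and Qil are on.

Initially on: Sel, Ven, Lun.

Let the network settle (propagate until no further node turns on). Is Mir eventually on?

Mir would need Ven, Xan, and Qil (Gate 3), but Xan never turns on.

No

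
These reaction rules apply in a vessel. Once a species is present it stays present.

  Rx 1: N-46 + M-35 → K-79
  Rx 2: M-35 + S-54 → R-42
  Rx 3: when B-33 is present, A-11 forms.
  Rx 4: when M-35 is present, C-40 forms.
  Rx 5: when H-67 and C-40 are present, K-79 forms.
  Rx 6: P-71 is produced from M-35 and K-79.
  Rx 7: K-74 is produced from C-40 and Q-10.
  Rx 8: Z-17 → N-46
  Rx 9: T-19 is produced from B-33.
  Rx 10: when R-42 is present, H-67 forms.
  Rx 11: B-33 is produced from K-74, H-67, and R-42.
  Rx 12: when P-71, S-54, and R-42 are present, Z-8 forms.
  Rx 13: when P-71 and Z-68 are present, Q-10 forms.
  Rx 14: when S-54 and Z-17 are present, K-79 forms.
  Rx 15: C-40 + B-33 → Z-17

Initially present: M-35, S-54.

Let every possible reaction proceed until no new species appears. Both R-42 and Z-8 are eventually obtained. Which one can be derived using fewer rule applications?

R-42: M-35 and S-54 present → R-42 forms (Rx 2). [1 rule application]
Z-8: M-35 and S-54 present → R-42 forms (Rx 2). M-35 present → C-40 forms (Rx 4). R-42 present → H-67 forms (Rx 10). H-67 and C-40 present → K-79 forms (Rx 5). M-35 and K-79 present → P-71 forms (Rx 6). P-71, S-54, and R-42 present → Z-8 forms (Rx 12). [6 rule applications]
R-42 needs fewer.

R-42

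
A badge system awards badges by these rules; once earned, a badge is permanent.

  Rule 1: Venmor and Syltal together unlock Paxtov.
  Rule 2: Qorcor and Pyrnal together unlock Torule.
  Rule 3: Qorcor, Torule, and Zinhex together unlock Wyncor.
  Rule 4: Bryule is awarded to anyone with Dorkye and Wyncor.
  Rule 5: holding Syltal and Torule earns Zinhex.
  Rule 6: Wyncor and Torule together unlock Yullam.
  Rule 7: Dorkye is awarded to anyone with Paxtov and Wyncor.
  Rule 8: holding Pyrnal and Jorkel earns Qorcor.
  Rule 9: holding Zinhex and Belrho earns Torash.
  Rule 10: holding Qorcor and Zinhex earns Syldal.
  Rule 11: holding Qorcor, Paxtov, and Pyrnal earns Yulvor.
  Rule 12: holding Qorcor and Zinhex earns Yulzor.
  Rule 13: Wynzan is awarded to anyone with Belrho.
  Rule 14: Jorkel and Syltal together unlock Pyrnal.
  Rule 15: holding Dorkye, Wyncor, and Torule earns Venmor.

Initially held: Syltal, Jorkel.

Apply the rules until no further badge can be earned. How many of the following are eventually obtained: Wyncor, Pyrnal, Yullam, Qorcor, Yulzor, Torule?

6

With Jorkel and Syltal, Pyrnal is earned (Rule 14).
With Pyrnal and Jorkel, Qorcor is earned (Rule 8).
With Qorcor and Pyrnal, Torule is earned (Rule 2).
With Syltal and Torule, Zinhex is earned (Rule 5).
With Qorcor and Zinhex, Yulzor is earned (Rule 12).
With Qorcor, Torule, and Zinhex, Wyncor is earned (Rule 3).
With Wyncor and Torule, Yullam is earned (Rule 6).
Wyncor: reached.
Pyrnal: reached.
Yullam: reached.
Qorcor: reached.
Yulzor: reached.
Torule: reached.
All 6 are reached.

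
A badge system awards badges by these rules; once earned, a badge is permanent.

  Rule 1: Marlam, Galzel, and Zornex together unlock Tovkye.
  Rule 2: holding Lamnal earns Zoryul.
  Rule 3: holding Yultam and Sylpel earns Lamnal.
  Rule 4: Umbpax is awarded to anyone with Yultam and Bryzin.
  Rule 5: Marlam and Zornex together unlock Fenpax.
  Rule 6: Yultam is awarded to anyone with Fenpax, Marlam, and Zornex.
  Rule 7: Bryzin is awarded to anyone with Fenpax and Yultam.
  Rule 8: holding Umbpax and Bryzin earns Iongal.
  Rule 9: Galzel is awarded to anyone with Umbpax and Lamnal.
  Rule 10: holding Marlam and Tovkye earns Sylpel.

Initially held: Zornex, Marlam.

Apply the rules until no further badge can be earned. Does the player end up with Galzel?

Galzel would need Umbpax and Lamnal (Rule 9), but Lamnal is never earned.

No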